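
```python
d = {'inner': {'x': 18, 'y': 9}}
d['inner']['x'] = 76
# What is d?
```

After line 1: d = {'inner': {'x': 18, 'y': 9}}
After line 2 (inner x overwritten): d = {'inner': {'x': 76, 'y': 9}}

{'inner': {'x': 76, 'y': 9}}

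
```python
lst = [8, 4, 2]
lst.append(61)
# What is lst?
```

[8, 4, 2, 61]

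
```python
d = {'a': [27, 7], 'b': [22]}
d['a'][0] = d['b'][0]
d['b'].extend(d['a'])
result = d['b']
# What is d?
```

After line 1: d = {'a': [27, 7], 'b': [22]}
After line 2 (a[0] = b[0] = 22): d = {'a': [22, 7], 'b': [22]}
After line 3 (b.extend(a) appends [22, 7]): d = {'a': [22, 7], 'b': [22, 22, 7]}
After line 4: result = d['b'] = [22, 22, 7]

{'a': [22, 7], 'b': [22, 22, 7]}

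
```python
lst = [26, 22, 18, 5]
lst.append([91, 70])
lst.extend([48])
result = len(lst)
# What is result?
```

After line 1: lst = [26, 22, 18, 5]
After line 2 (append adds [91, 70] as single element): lst = [26, 22, 18, 5, [91, 70]]
After line 3 (extend unpacks [48], adds 48): lst = [26, 22, 18, 5, [91, 70], 48]
After line 4: result = len(lst) = 6

6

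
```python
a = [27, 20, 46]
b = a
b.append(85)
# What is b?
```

After line 1: a = [27, 20, 46]
After line 2 (b = a is an alias, same object): a = [27, 20, 46], b = [27, 20, 46]
After line 3 (b.append mutates the shared list): a = [27, 20, 46, 85], b = [27, 20, 46, 85]

[27, 20, 46, 85]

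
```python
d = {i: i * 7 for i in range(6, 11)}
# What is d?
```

{6: 42, 7: 49, 8: 56, 9: 63, 10: 70}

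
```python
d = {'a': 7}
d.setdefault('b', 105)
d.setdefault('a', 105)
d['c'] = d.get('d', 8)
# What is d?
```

After line 1: d = {'a': 7}
After line 2 (setdefault adds 'b'=105): d = {'a': 7, 'b': 105}
After line 3 (setdefault 'a' no-op, already exists): d = {'a': 7, 'b': 105}
After line 4 (get('d', 8) returns default since 'd' not in d): d = {'a': 7, 'b': 105, 'c': 8}

{'a': 7, 'b': 105, 'c': 8}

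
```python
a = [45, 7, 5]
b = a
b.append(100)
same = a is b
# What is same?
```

After line 1: a = [45, 7, 5]
After line 2 (b = a is an alias, same object): a = [45, 7, 5], b = [45, 7, 5]
After line 3 (b.append mutates the shared list): a = [45, 7, 5, 100], b = [45, 7, 5, 100]
After line 4 (same = a is b; same object -> True): same = True

True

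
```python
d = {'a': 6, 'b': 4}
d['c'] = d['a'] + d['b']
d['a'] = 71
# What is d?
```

After line 1: d = {'a': 6, 'b': 4}
After line 2 (d['c'] = 6 + 4): d = {'a': 6, 'b': 4, 'c': 10}
After line 3: d = {'a': 71, 'b': 4, 'c': 10}

{'a': 71, 'b': 4, 'c': 10}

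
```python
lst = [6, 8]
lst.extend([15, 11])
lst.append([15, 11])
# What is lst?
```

After line 1: lst = [6, 8]
After line 2 (extend unpacks [15, 11]): lst = [6, 8, 15, 11]
After line 3 (append adds [15, 11] as single element): lst = [6, 8, 15, 11, [15, 11]]

[6, 8, 15, 11, [15, 11]]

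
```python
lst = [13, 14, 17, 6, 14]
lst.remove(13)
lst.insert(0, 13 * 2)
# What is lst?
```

After line 1: lst = [13, 14, 17, 6, 14]
After line 2 (remove first 13): lst = [14, 17, 6, 14]
After line 3 (insert 26 at index 0): lst = [26, 14, 17, 6, 14]

[26, 14, 17, 6, 14]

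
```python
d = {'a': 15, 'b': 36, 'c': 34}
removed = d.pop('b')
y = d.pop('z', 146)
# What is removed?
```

After line 1: d = {'a': 15, 'b': 36, 'c': 34}
After line 2 (pop 'b' returns 36): d = {'a': 15, 'c': 34}, removed = 36
After line 3 (pop 'z' missing, returns default 146): d = {'a': 15, 'c': 34}, y = 146

36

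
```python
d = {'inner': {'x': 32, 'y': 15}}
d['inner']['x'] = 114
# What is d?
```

After line 1: d = {'inner': {'x': 32, 'y': 15}}
After line 2 (inner x overwritten): d = {'inner': {'x': 114, 'y': 15}}

{'inner': {'x': 114, 'y': 15}}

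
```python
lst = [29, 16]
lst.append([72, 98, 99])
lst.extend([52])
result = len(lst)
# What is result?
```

After line 1: lst = [29, 16]
After line 2 (append adds [72, 98, 99] as single element): lst = [29, 16, [72, 98, 99]]
After line 3 (extend unpacks [52], adds 52): lst = [29, 16, [72, 98, 99], 52]
After line 4: result = len(lst) = 4

4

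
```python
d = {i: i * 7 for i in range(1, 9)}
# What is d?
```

{1: 7, 2: 14, 3: 21, 4: 28, 5: 35, 6: 42, 7: 49, 8: 56}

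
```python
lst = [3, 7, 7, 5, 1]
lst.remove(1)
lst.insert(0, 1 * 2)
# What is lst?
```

After line 1: lst = [3, 7, 7, 5, 1]
After line 2 (remove first 1): lst = [3, 7, 7, 5]
After line 3 (insert 2 at index 0): lst = [2, 3, 7, 7, 5]

[2, 3, 7, 7, 5]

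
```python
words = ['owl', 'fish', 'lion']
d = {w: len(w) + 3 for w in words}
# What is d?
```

{'owl': 6, 'fish': 7, 'lion': 7}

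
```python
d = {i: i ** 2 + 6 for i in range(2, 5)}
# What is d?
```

{2: 10, 3: 15, 4: 22}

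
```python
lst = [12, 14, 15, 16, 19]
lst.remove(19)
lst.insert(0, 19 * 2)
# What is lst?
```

After line 1: lst = [12, 14, 15, 16, 19]
After line 2 (remove first 19): lst = [12, 14, 15, 16]
After line 3 (insert 38 at index 0): lst = [38, 12, 14, 15, 16]

[38, 12, 14, 15, 16]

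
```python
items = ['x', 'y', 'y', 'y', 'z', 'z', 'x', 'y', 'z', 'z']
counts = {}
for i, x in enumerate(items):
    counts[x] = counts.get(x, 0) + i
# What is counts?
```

Initial: counts = {}, items = ['x', 'y', 'y', 'y', 'z', 'z', 'x', 'y', 'z', 'z']
i=0, x='x': counts = {'x': 0}
i=1, x='y': counts = {'x': 0, 'y': 1}
i=2, x='y': counts = {'x': 0, 'y': 3}
i=3, x='y': counts = {'x': 0, 'y': 6}
i=4, x='z': counts = {'x': 0, 'y': 6, 'z': 4}
i=5, x='z': counts = {'x': 0, 'y': 6, 'z': 9}
i=6, x='x': counts = {'x': 6, 'y': 6, 'z': 9}
i=7, x='y': counts = {'x': 6, 'y': 13, 'z': 9}
i=8, x='z': counts = {'x': 6, 'y': 13, 'z': 17}
i=9, x='z': counts = {'x': 6, 'y': 13, 'z': 26}

{'x': 6, 'y': 13, 'z': 26}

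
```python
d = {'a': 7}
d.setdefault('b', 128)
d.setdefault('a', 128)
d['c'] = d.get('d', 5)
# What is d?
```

After line 1: d = {'a': 7}
After line 2 (setdefault adds 'b'=128): d = {'a': 7, 'b': 128}
After line 3 (setdefault 'a' no-op, already exists): d = {'a': 7, 'b': 128}
After line 4 (get('d', 5) returns default since 'd' not in d): d = {'a': 7, 'b': 128, 'c': 5}

{'a': 7, 'b': 128, 'c': 5}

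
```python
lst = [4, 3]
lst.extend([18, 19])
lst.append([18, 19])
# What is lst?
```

After line 1: lst = [4, 3]
After line 2 (extend unpacks [18, 19]): lst = [4, 3, 18, 19]
After line 3 (append adds [18, 19] as single element): lst = [4, 3, 18, 19, [18, 19]]

[4, 3, 18, 19, [18, 19]]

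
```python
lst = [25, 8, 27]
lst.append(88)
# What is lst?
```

[25, 8, 27, 88]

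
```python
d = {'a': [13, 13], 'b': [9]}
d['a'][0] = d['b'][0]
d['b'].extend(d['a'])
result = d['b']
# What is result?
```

After line 1: d = {'a': [13, 13], 'b': [9]}
After line 2 (a[0] = b[0] = 9): d = {'a': [9, 13], 'b': [9]}
After line 3 (b.extend(a) appends [9, 13]): d = {'a': [9, 13], 'b': [9, 9, 13]}
After line 4: result = d['b'] = [9, 9, 13]

[9, 9, 13]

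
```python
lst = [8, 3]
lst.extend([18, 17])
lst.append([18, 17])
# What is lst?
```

After line 1: lst = [8, 3]
After line 2 (extend unpacks [18, 17]): lst = [8, 3, 18, 17]
After line 3 (append adds [18, 17] as single element): lst = [8, 3, 18, 17, [18, 17]]

[8, 3, 18, 17, [18, 17]]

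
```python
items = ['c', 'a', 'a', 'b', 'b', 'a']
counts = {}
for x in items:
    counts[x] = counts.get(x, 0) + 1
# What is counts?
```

Initial: counts = {}, items = ['c', 'a', 'a', 'b', 'b', 'a']
See 'c': counts = {'c': 1}
See 'a': counts = {'c': 1, 'a': 1}
See 'a': counts = {'c': 1, 'a': 2}
See 'b': counts = {'c': 1, 'a': 2, 'b': 1}
See 'b': counts = {'c': 1, 'a': 2, 'b': 2}
See 'a': counts = {'c': 1, 'a': 3, 'b': 2}

{'c': 1, 'a': 3, 'b': 2}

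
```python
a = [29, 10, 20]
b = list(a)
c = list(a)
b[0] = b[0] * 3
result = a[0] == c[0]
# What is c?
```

After line 1: a = [29, 10, 20]
After line 2 (b = list(a), copy): a = [29, 10, 20], b = [29, 10, 20]
After line 3 (c = list(a) is a copy, new object): c = [29, 10, 20]
After line 4 (b[0] = 29 * 3 = 87; only b mutates (copy)): a = [29, 10, 20], b = [87, 10, 20], c = [29, 10, 20]
After line 5 (a[0] = 29, c[0] = 29; result = True)

[29, 10, 20]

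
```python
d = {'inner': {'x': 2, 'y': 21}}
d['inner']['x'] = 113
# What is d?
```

After line 1: d = {'inner': {'x': 2, 'y': 21}}
After line 2 (inner x overwritten): d = {'inner': {'x': 113, 'y': 21}}

{'inner': {'x': 113, 'y': 21}}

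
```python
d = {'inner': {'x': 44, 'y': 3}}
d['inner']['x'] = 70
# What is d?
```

After line 1: d = {'inner': {'x': 44, 'y': 3}}
After line 2 (inner x overwritten): d = {'inner': {'x': 70, 'y': 3}}

{'inner': {'x': 70, 'y': 3}}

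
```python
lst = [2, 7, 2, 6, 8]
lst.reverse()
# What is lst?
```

[8, 6, 2, 7, 2]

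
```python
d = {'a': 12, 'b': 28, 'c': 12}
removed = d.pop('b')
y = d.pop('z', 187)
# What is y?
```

After line 1: d = {'a': 12, 'b': 28, 'c': 12}
After line 2 (pop 'b' returns 28): d = {'a': 12, 'c': 12}, removed = 28
After line 3 (pop 'z' missing, returns default 187): d = {'a': 12, 'c': 12}, y = 187

187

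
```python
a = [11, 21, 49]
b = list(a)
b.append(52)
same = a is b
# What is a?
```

After line 1: a = [11, 21, 49]
After line 2 (b = list(a) is a shallow copy, new object): a = [11, 21, 49], b = [11, 21, 49]
After line 3 (append only mutates b): a = [11, 21, 49], b = [11, 21, 49, 52]
After line 4 (same = a is b; different objects -> False): same = False

[11, 21, 49]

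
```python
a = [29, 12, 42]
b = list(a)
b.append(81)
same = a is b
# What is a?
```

After line 1: a = [29, 12, 42]
After line 2 (b = list(a) is a shallow copy, new object): a = [29, 12, 42], b = [29, 12, 42]
After line 3 (append only mutates b): a = [29, 12, 42], b = [29, 12, 42, 81]
After line 4 (same = a is b; different objects -> False): same = False

[29, 12, 42]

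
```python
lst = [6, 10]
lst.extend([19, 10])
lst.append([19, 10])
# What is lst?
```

After line 1: lst = [6, 10]
After line 2 (extend unpacks [19, 10]): lst = [6, 10, 19, 10]
After line 3 (append adds [19, 10] as single element): lst = [6, 10, 19, 10, [19, 10]]

[6, 10, 19, 10, [19, 10]]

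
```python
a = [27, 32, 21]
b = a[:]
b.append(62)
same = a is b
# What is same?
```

After line 1: a = [27, 32, 21]
After line 2 (b = a[:] is a shallow copy, new object): a = [27, 32, 21], b = [27, 32, 21]
After line 3 (append only mutates b): a = [27, 32, 21], b = [27, 32, 21, 62]
After line 4 (same = a is b; different objects -> False): same = False

False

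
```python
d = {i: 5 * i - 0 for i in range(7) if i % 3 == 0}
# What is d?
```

{0: 0, 3: 15, 6: 30}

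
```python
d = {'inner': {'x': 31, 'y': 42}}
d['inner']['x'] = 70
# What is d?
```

After line 1: d = {'inner': {'x': 31, 'y': 42}}
After line 2 (inner x overwritten): d = {'inner': {'x': 70, 'y': 42}}

{'inner': {'x': 70, 'y': 42}}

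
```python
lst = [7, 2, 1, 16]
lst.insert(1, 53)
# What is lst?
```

[7, 53, 2, 1, 16]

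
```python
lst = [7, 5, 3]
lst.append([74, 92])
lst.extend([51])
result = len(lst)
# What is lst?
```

After line 1: lst = [7, 5, 3]
After line 2 (append adds [74, 92] as single element): lst = [7, 5, 3, [74, 92]]
After line 3 (extend unpacks [51], adds 51): lst = [7, 5, 3, [74, 92], 51]
After line 4: result = len(lst) = 5

[7, 5, 3, [74, 92], 51]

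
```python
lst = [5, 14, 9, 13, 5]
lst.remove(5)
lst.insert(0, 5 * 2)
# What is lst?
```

After line 1: lst = [5, 14, 9, 13, 5]
After line 2 (remove first 5): lst = [14, 9, 13, 5]
After line 3 (insert 10 at index 0): lst = [10, 14, 9, 13, 5]

[10, 14, 9, 13, 5]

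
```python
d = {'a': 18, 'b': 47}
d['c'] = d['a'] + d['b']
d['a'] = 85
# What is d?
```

After line 1: d = {'a': 18, 'b': 47}
After line 2 (d['c'] = 18 + 47): d = {'a': 18, 'b': 47, 'c': 65}
After line 3: d = {'a': 85, 'b': 47, 'c': 65}

{'a': 85, 'b': 47, 'c': 65}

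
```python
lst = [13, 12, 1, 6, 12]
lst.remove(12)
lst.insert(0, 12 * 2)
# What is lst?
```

After line 1: lst = [13, 12, 1, 6, 12]
After line 2 (remove first 12): lst = [13, 1, 6, 12]
After line 3 (insert 24 at index 0): lst = [24, 13, 1, 6, 12]

[24, 13, 1, 6, 12]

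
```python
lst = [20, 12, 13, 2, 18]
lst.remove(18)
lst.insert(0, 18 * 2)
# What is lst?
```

After line 1: lst = [20, 12, 13, 2, 18]
After line 2 (remove first 18): lst = [20, 12, 13, 2]
After line 3 (insert 36 at index 0): lst = [36, 20, 12, 13, 2]

[36, 20, 12, 13, 2]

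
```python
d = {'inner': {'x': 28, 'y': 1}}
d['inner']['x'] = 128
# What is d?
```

After line 1: d = {'inner': {'x': 28, 'y': 1}}
After line 2 (inner x overwritten): d = {'inner': {'x': 128, 'y': 1}}

{'inner': {'x': 128, 'y': 1}}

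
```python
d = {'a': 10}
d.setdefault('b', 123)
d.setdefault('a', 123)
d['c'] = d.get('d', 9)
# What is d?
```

After line 1: d = {'a': 10}
After line 2 (setdefault adds 'b'=123): d = {'a': 10, 'b': 123}
After line 3 (setdefault 'a' no-op, already exists): d = {'a': 10, 'b': 123}
After line 4 (get('d', 9) returns default since 'd' not in d): d = {'a': 10, 'b': 123, 'c': 9}

{'a': 10, 'b': 123, 'c': 9}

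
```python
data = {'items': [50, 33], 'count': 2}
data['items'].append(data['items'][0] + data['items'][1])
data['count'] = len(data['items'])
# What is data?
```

After line 1: data = {'items': [50, 33], 'count': 2}
After line 2 (append 50 + 33 = 83): data = {'items': [50, 33, 83], 'count': 2}
After line 3 (count = len(items) = 3): data = {'items': [50, 33, 83], 'count': 3}

{'items': [50, 33, 83], 'count': 3}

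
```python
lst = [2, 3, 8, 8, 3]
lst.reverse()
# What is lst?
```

[3, 8, 8, 3, 2]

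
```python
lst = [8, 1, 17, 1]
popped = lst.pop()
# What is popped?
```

1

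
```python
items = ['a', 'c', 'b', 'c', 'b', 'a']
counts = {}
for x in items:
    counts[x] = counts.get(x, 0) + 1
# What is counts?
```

Initial: counts = {}, items = ['a', 'c', 'b', 'c', 'b', 'a']
See 'a': counts = {'a': 1}
See 'c': counts = {'a': 1, 'c': 1}
See 'b': counts = {'a': 1, 'c': 1, 'b': 1}
See 'c': counts = {'a': 1, 'c': 2, 'b': 1}
See 'b': counts = {'a': 1, 'c': 2, 'b': 2}
See 'a': counts = {'a': 2, 'c': 2, 'b': 2}

{'a': 2, 'c': 2, 'b': 2}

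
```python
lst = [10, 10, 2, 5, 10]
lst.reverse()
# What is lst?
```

[10, 5, 2, 10, 10]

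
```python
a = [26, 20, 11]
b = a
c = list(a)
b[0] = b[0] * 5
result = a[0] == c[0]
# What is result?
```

After line 1: a = [26, 20, 11]
After line 2 (b = a, alias): a = [26, 20, 11], b = [26, 20, 11]
After line 3 (c = list(a) is a copy, new object): c = [26, 20, 11]
After line 4 (b[0] = 26 * 5 = 130; mutates shared a/b): a = b = [130, 20, 11], c = [26, 20, 11]
After line 5 (a[0] = 130, c[0] = 26; result = False)

False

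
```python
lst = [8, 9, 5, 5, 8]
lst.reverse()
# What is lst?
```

[8, 5, 5, 9, 8]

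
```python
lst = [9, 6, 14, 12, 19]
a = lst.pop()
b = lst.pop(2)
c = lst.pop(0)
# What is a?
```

After line 1: lst = [9, 6, 14, 12, 19]
After line 2 (pop() -> a = 19): lst = [9, 6, 14, 12]
After line 3 (pop(2) -> b = 14): lst = [9, 6, 12]
After line 4 (pop(0) -> c = 9): lst = [6, 12]

19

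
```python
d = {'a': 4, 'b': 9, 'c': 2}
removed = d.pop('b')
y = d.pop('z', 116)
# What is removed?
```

After line 1: d = {'a': 4, 'b': 9, 'c': 2}
After line 2 (pop 'b' returns 9): d = {'a': 4, 'c': 2}, removed = 9
After line 3 (pop 'z' missing, returns default 116): d = {'a': 4, 'c': 2}, y = 116

9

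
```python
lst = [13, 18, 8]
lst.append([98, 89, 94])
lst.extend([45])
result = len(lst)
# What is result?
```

After line 1: lst = [13, 18, 8]
After line 2 (append adds [98, 89, 94] as single element): lst = [13, 18, 8, [98, 89, 94]]
After line 3 (extend unpacks [45], adds 45): lst = [13, 18, 8, [98, 89, 94], 45]
After line 4: result = len(lst) = 5

5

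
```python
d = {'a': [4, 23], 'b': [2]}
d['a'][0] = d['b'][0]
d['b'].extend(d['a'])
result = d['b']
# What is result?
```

After line 1: d = {'a': [4, 23], 'b': [2]}
After line 2 (a[0] = b[0] = 2): d = {'a': [2, 23], 'b': [2]}
After line 3 (b.extend(a) appends [2, 23]): d = {'a': [2, 23], 'b': [2, 2, 23]}
After line 4: result = d['b'] = [2, 2, 23]

[2, 2, 23]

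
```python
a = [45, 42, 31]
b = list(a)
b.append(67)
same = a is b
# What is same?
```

After line 1: a = [45, 42, 31]
After line 2 (b = list(a) is a shallow copy, new object): a = [45, 42, 31], b = [45, 42, 31]
After line 3 (append only mutates b): a = [45, 42, 31], b = [45, 42, 31, 67]
After line 4 (same = a is b; different objects -> False): same = False

False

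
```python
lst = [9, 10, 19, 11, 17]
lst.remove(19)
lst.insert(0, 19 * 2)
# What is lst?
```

After line 1: lst = [9, 10, 19, 11, 17]
After line 2 (remove first 19): lst = [9, 10, 11, 17]
After line 3 (insert 38 at index 0): lst = [38, 9, 10, 11, 17]

[38, 9, 10, 11, 17]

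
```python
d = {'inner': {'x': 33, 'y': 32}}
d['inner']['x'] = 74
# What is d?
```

After line 1: d = {'inner': {'x': 33, 'y': 32}}
After line 2 (inner x overwritten): d = {'inner': {'x': 74, 'y': 32}}

{'inner': {'x': 74, 'y': 32}}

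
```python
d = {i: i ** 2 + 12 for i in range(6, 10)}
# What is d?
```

{6: 48, 7: 61, 8: 76, 9: 93}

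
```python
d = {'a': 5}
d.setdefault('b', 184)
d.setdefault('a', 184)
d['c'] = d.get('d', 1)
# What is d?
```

After line 1: d = {'a': 5}
After line 2 (setdefault adds 'b'=184): d = {'a': 5, 'b': 184}
After line 3 (setdefault 'a' no-op, already exists): d = {'a': 5, 'b': 184}
After line 4 (get('d', 1) returns default since 'd' not in d): d = {'a': 5, 'b': 184, 'c': 1}

{'a': 5, 'b': 184, 'c': 1}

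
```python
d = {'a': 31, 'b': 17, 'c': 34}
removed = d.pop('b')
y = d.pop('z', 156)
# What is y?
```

After line 1: d = {'a': 31, 'b': 17, 'c': 34}
After line 2 (pop 'b' returns 17): d = {'a': 31, 'c': 34}, removed = 17
After line 3 (pop 'z' missing, returns default 156): d = {'a': 31, 'c': 34}, y = 156

156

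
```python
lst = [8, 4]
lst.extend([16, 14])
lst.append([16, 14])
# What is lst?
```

After line 1: lst = [8, 4]
After line 2 (extend unpacks [16, 14]): lst = [8, 4, 16, 14]
After line 3 (append adds [16, 14] as single element): lst = [8, 4, 16, 14, [16, 14]]

[8, 4, 16, 14, [16, 14]]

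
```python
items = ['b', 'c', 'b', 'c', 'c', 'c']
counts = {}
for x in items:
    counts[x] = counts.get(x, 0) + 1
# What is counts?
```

Initial: counts = {}, items = ['b', 'c', 'b', 'c', 'c', 'c']
See 'b': counts = {'b': 1}
See 'c': counts = {'b': 1, 'c': 1}
See 'b': counts = {'b': 2, 'c': 1}
See 'c': counts = {'b': 2, 'c': 2}
See 'c': counts = {'b': 2, 'c': 3}
See 'c': counts = {'b': 2, 'c': 4}

{'b': 2, 'c': 4}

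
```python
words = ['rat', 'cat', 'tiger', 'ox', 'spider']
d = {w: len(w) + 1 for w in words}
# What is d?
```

{'rat': 4, 'cat': 4, 'tiger': 6, 'ox': 3, 'spider': 7}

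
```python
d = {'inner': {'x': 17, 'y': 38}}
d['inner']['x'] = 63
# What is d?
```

After line 1: d = {'inner': {'x': 17, 'y': 38}}
After line 2 (inner x overwritten): d = {'inner': {'x': 63, 'y': 38}}

{'inner': {'x': 63, 'y': 38}}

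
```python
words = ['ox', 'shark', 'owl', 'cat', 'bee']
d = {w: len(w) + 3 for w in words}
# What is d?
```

{'ox': 5, 'shark': 8, 'owl': 6, 'cat': 6, 'bee': 6}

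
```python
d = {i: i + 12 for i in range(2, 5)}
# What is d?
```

{2: 14, 3: 15, 4: 16}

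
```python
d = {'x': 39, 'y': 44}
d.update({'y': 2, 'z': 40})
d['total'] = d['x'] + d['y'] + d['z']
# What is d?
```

After line 1: d = {'x': 39, 'y': 44}
After line 2 (y overwritten, z added): d = {'x': 39, 'y': 2, 'z': 40}
After line 3 (total = 39 + 2 + 40 = 81): d = {'x': 39, 'y': 2, 'z': 40, 'total': 81}

{'x': 39, 'y': 2, 'z': 40, 'total': 81}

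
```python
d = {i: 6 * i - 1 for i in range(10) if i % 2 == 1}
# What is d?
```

{1: 5, 3: 17, 5: 29, 7: 41, 9: 53}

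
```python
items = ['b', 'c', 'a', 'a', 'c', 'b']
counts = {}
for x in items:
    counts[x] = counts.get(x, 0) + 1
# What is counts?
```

Initial: counts = {}, items = ['b', 'c', 'a', 'a', 'c', 'b']
See 'b': counts = {'b': 1}
See 'c': counts = {'b': 1, 'c': 1}
See 'a': counts = {'b': 1, 'c': 1, 'a': 1}
See 'a': counts = {'b': 1, 'c': 1, 'a': 2}
See 'c': counts = {'b': 1, 'c': 2, 'a': 2}
See 'b': counts = {'b': 2, 'c': 2, 'a': 2}

{'b': 2, 'c': 2, 'a': 2}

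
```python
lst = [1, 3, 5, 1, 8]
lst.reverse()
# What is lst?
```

[8, 1, 5, 3, 1]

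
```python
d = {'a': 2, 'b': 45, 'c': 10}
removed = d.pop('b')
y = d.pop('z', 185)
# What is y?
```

After line 1: d = {'a': 2, 'b': 45, 'c': 10}
After line 2 (pop 'b' returns 45): d = {'a': 2, 'c': 10}, removed = 45
After line 3 (pop 'z' missing, returns default 185): d = {'a': 2, 'c': 10}, y = 185

185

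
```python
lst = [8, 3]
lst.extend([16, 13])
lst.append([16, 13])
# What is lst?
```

After line 1: lst = [8, 3]
After line 2 (extend unpacks [16, 13]): lst = [8, 3, 16, 13]
After line 3 (append adds [16, 13] as single element): lst = [8, 3, 16, 13, [16, 13]]

[8, 3, 16, 13, [16, 13]]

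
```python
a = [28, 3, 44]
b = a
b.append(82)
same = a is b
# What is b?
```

After line 1: a = [28, 3, 44]
After line 2 (b = a is an alias, same object): a = [28, 3, 44], b = [28, 3, 44]
After line 3 (b.append mutates the shared list): a = [28, 3, 44, 82], b = [28, 3, 44, 82]
After line 4 (same = a is b; same object -> True): same = True

[28, 3, 44, 82]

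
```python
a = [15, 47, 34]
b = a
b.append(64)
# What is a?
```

After line 1: a = [15, 47, 34]
After line 2 (b = a is an alias, same object): a = [15, 47, 34], b = [15, 47, 34]
After line 3 (b.append mutates the shared list): a = [15, 47, 34, 64], b = [15, 47, 34, 64]

[15, 47, 34, 64]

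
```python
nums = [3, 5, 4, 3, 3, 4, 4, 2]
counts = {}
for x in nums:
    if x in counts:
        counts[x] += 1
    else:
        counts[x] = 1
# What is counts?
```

Initial: counts = {}, nums = [3, 5, 4, 3, 3, 4, 4, 2]
See 3: counts = {3: 1}
See 5: counts = {3: 1, 5: 1}
See 4: counts = {3: 1, 5: 1, 4: 1}
See 3: counts = {3: 2, 5: 1, 4: 1}
See 3: counts = {3: 3, 5: 1, 4: 1}
See 4: counts = {3: 3, 5: 1, 4: 2}
See 4: counts = {3: 3, 5: 1, 4: 3}
See 2: counts = {3: 3, 5: 1, 4: 3, 2: 1}

{3: 3, 5: 1, 4: 3, 2: 1}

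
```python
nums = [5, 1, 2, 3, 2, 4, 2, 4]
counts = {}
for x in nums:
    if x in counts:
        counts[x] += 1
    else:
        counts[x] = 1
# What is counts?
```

Initial: counts = {}, nums = [5, 1, 2, 3, 2, 4, 2, 4]
See 5: counts = {5: 1}
See 1: counts = {5: 1, 1: 1}
See 2: counts = {5: 1, 1: 1, 2: 1}
See 3: counts = {5: 1, 1: 1, 2: 1, 3: 1}
See 2: counts = {5: 1, 1: 1, 2: 2, 3: 1}
See 4: counts = {5: 1, 1: 1, 2: 2, 3: 1, 4: 1}
See 2: counts = {5: 1, 1: 1, 2: 3, 3: 1, 4: 1}
See 4: counts = {5: 1, 1: 1, 2: 3, 3: 1, 4: 2}

{5: 1, 1: 1, 2: 3, 3: 1, 4: 2}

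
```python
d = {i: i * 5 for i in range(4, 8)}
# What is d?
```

{4: 20, 5: 25, 6: 30, 7: 35}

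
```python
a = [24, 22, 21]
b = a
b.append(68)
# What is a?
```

After line 1: a = [24, 22, 21]
After line 2 (b = a is an alias, same object): a = [24, 22, 21], b = [24, 22, 21]
After line 3 (b.append mutates the shared list): a = [24, 22, 21, 68], b = [24, 22, 21, 68]

[24, 22, 21, 68]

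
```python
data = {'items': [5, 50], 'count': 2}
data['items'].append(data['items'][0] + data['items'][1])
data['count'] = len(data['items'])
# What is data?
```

After line 1: data = {'items': [5, 50], 'count': 2}
After line 2 (append 5 + 50 = 55): data = {'items': [5, 50, 55], 'count': 2}
After line 3 (count = len(items) = 3): data = {'items': [5, 50, 55], 'count': 3}

{'items': [5, 50, 55], 'count': 3}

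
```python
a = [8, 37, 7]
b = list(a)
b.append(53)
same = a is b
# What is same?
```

After line 1: a = [8, 37, 7]
After line 2 (b = list(a) is a shallow copy, new object): a = [8, 37, 7], b = [8, 37, 7]
After line 3 (append only mutates b): a = [8, 37, 7], b = [8, 37, 7, 53]
After line 4 (same = a is b; different objects -> False): same = False

False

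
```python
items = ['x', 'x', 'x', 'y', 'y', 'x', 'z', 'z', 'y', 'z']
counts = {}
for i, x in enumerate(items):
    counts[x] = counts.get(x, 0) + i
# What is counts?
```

Initial: counts = {}, items = ['x', 'x', 'x', 'y', 'y', 'x', 'z', 'z', 'y', 'z']
i=0, x='x': counts = {'x': 0}
i=1, x='x': counts = {'x': 1}
i=2, x='x': counts = {'x': 3}
i=3, x='y': counts = {'x': 3, 'y': 3}
i=4, x='y': counts = {'x': 3, 'y': 7}
i=5, x='x': counts = {'x': 8, 'y': 7}
i=6, x='z': counts = {'x': 8, 'y': 7, 'z': 6}
i=7, x='z': counts = {'x': 8, 'y': 7, 'z': 13}
i=8, x='y': counts = {'x': 8, 'y': 15, 'z': 13}
i=9, x='z': counts = {'x': 8, 'y': 15, 'z': 22}

{'x': 8, 'y': 15, 'z': 22}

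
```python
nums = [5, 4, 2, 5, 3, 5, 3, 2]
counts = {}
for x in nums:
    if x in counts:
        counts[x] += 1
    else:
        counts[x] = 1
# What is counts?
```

Initial: counts = {}, nums = [5, 4, 2, 5, 3, 5, 3, 2]
See 5: counts = {5: 1}
See 4: counts = {5: 1, 4: 1}
See 2: counts = {5: 1, 4: 1, 2: 1}
See 5: counts = {5: 2, 4: 1, 2: 1}
See 3: counts = {5: 2, 4: 1, 2: 1, 3: 1}
See 5: counts = {5: 3, 4: 1, 2: 1, 3: 1}
See 3: counts = {5: 3, 4: 1, 2: 1, 3: 2}
See 2: counts = {5: 3, 4: 1, 2: 2, 3: 2}

{5: 3, 4: 1, 2: 2, 3: 2}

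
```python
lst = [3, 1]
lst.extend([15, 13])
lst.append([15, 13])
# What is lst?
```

After line 1: lst = [3, 1]
After line 2 (extend unpacks [15, 13]): lst = [3, 1, 15, 13]
After line 3 (append adds [15, 13] as single element): lst = [3, 1, 15, 13, [15, 13]]

[3, 1, 15, 13, [15, 13]]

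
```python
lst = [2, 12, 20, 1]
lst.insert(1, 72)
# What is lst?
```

[2, 72, 12, 20, 1]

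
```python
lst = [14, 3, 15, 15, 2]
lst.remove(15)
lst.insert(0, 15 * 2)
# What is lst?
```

After line 1: lst = [14, 3, 15, 15, 2]
After line 2 (remove first 15): lst = [14, 3, 15, 2]
After line 3 (insert 30 at index 0): lst = [30, 14, 3, 15, 2]

[30, 14, 3, 15, 2]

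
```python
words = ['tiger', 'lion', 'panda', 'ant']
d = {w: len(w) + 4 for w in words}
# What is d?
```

{'tiger': 9, 'lion': 8, 'panda': 9, 'ant': 7}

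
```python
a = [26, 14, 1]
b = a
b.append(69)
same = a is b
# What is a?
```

After line 1: a = [26, 14, 1]
After line 2 (b = a is an alias, same object): a = [26, 14, 1], b = [26, 14, 1]
After line 3 (b.append mutates the shared list): a = [26, 14, 1, 69], b = [26, 14, 1, 69]
After line 4 (same = a is b; same object -> True): same = True

[26, 14, 1, 69]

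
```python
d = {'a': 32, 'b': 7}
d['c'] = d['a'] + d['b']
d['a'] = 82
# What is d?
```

After line 1: d = {'a': 32, 'b': 7}
After line 2 (d['c'] = 32 + 7): d = {'a': 32, 'b': 7, 'c': 39}
After line 3: d = {'a': 82, 'b': 7, 'c': 39}

{'a': 82, 'b': 7, 'c': 39}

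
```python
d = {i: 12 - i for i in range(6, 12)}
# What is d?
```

{6: 6, 7: 5, 8: 4, 9: 3, 10: 2, 11: 1}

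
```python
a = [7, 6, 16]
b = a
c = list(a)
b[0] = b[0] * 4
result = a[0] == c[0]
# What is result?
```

After line 1: a = [7, 6, 16]
After line 2 (b = a, alias): a = [7, 6, 16], b = [7, 6, 16]
After line 3 (c = list(a) is a copy, new object): c = [7, 6, 16]
After line 4 (b[0] = 7 * 4 = 28; mutates shared a/b): a = b = [28, 6, 16], c = [7, 6, 16]
After line 5 (a[0] = 28, c[0] = 7; result = False)

False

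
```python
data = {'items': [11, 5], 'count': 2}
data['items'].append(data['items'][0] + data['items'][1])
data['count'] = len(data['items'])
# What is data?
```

After line 1: data = {'items': [11, 5], 'count': 2}
After line 2 (append 11 + 5 = 16): data = {'items': [11, 5, 16], 'count': 2}
After line 3 (count = len(items) = 3): data = {'items': [11, 5, 16], 'count': 3}

{'items': [11, 5, 16], 'count': 3}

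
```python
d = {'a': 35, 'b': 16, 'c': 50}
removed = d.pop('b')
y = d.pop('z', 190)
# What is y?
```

After line 1: d = {'a': 35, 'b': 16, 'c': 50}
After line 2 (pop 'b' returns 16): d = {'a': 35, 'c': 50}, removed = 16
After line 3 (pop 'z' missing, returns default 190): d = {'a': 35, 'c': 50}, y = 190

190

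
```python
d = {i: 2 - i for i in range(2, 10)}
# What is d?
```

{2: 0, 3: -1, 4: -2, 5: -3, 6: -4, 7: -5, 8: -6, 9: -7}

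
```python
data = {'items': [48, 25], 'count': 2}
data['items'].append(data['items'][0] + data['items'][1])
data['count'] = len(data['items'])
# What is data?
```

After line 1: data = {'items': [48, 25], 'count': 2}
After line 2 (append 48 + 25 = 73): data = {'items': [48, 25, 73], 'count': 2}
After line 3 (count = len(items) = 3): data = {'items': [48, 25, 73], 'count': 3}

{'items': [48, 25, 73], 'count': 3}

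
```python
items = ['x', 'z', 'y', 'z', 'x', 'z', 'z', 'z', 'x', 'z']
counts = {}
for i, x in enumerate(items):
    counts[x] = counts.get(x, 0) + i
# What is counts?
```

Initial: counts = {}, items = ['x', 'z', 'y', 'z', 'x', 'z', 'z', 'z', 'x', 'z']
i=0, x='x': counts = {'x': 0}
i=1, x='z': counts = {'x': 0, 'z': 1}
i=2, x='y': counts = {'x': 0, 'z': 1, 'y': 2}
i=3, x='z': counts = {'x': 0, 'z': 4, 'y': 2}
i=4, x='x': counts = {'x': 4, 'z': 4, 'y': 2}
i=5, x='z': counts = {'x': 4, 'z': 9, 'y': 2}
i=6, x='z': counts = {'x': 4, 'z': 15, 'y': 2}
i=7, x='z': counts = {'x': 4, 'z': 22, 'y': 2}
i=8, x='x': counts = {'x': 12, 'z': 22, 'y': 2}
i=9, x='z': counts = {'x': 12, 'z': 31, 'y': 2}

{'x': 12, 'z': 31, 'y': 2}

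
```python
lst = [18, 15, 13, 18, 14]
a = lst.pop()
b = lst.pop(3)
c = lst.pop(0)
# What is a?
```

After line 1: lst = [18, 15, 13, 18, 14]
After line 2 (pop() -> a = 14): lst = [18, 15, 13, 18]
After line 3 (pop(3) -> b = 18): lst = [18, 15, 13]
After line 4 (pop(0) -> c = 18): lst = [15, 13]

14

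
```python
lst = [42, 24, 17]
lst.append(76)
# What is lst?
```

[42, 24, 17, 76]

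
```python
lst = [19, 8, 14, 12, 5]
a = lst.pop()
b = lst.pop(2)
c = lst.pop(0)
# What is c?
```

After line 1: lst = [19, 8, 14, 12, 5]
After line 2 (pop() -> a = 5): lst = [19, 8, 14, 12]
After line 3 (pop(2) -> b = 14): lst = [19, 8, 12]
After line 4 (pop(0) -> c = 19): lst = [8, 12]

19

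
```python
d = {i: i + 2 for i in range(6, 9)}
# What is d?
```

{6: 8, 7: 9, 8: 10}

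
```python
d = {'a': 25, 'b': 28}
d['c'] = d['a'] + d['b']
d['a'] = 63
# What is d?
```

After line 1: d = {'a': 25, 'b': 28}
After line 2 (d['c'] = 25 + 28): d = {'a': 25, 'b': 28, 'c': 53}
After line 3: d = {'a': 63, 'b': 28, 'c': 53}

{'a': 63, 'b': 28, 'c': 53}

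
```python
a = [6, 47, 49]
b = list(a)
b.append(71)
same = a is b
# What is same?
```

After line 1: a = [6, 47, 49]
After line 2 (b = list(a) is a shallow copy, new object): a = [6, 47, 49], b = [6, 47, 49]
After line 3 (append only mutates b): a = [6, 47, 49], b = [6, 47, 49, 71]
After line 4 (same = a is b; different objects -> False): same = False

False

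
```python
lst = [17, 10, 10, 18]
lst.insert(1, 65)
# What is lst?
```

[17, 65, 10, 10, 18]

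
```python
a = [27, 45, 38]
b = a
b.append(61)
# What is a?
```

After line 1: a = [27, 45, 38]
After line 2 (b = a is an alias, same object): a = [27, 45, 38], b = [27, 45, 38]
After line 3 (b.append mutates the shared list): a = [27, 45, 38, 61], b = [27, 45, 38, 61]

[27, 45, 38, 61]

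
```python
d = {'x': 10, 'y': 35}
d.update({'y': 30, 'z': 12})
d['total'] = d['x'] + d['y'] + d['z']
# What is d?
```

After line 1: d = {'x': 10, 'y': 35}
After line 2 (y overwritten, z added): d = {'x': 10, 'y': 30, 'z': 12}
After line 3 (total = 10 + 30 + 12 = 52): d = {'x': 10, 'y': 30, 'z': 12, 'total': 52}

{'x': 10, 'y': 30, 'z': 12, 'total': 52}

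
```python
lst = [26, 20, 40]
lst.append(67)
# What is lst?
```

[26, 20, 40, 67]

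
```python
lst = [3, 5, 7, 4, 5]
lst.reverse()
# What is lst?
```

[5, 4, 7, 5, 3]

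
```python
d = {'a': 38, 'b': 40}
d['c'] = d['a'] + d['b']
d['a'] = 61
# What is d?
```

After line 1: d = {'a': 38, 'b': 40}
After line 2 (d['c'] = 38 + 40): d = {'a': 38, 'b': 40, 'c': 78}
After line 3: d = {'a': 61, 'b': 40, 'c': 78}

{'a': 61, 'b': 40, 'c': 78}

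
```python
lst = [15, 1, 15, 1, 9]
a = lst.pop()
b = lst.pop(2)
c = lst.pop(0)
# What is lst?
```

After line 1: lst = [15, 1, 15, 1, 9]
After line 2 (pop() -> a = 9): lst = [15, 1, 15, 1]
After line 3 (pop(2) -> b = 15): lst = [15, 1, 1]
After line 4 (pop(0) -> c = 15): lst = [1, 1]

[1, 1]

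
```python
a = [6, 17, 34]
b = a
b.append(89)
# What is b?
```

After line 1: a = [6, 17, 34]
After line 2 (b = a is an alias, same object): a = [6, 17, 34], b = [6, 17, 34]
After line 3 (b.append mutates the shared list): a = [6, 17, 34, 89], b = [6, 17, 34, 89]

[6, 17, 34, 89]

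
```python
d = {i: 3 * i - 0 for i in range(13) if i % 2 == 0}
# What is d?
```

{0: 0, 2: 6, 4: 12, 6: 18, 8: 24, 10: 30, 12: 36}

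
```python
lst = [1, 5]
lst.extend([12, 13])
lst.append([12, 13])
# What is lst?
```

After line 1: lst = [1, 5]
After line 2 (extend unpacks [12, 13]): lst = [1, 5, 12, 13]
After line 3 (append adds [12, 13] as single element): lst = [1, 5, 12, 13, [12, 13]]

[1, 5, 12, 13, [12, 13]]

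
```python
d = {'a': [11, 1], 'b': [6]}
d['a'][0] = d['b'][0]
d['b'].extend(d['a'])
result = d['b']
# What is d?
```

After line 1: d = {'a': [11, 1], 'b': [6]}
After line 2 (a[0] = b[0] = 6): d = {'a': [6, 1], 'b': [6]}
After line 3 (b.extend(a) appends [6, 1]): d = {'a': [6, 1], 'b': [6, 6, 1]}
After line 4: result = d['b'] = [6, 6, 1]

{'a': [6, 1], 'b': [6, 6, 1]}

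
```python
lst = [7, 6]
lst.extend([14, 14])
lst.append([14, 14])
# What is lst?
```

After line 1: lst = [7, 6]
After line 2 (extend unpacks [14, 14]): lst = [7, 6, 14, 14]
After line 3 (append adds [14, 14] as single element): lst = [7, 6, 14, 14, [14, 14]]

[7, 6, 14, 14, [14, 14]]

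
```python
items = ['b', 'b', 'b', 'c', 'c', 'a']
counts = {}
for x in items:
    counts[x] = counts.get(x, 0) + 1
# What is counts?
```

Initial: counts = {}, items = ['b', 'b', 'b', 'c', 'c', 'a']
See 'b': counts = {'b': 1}
See 'b': counts = {'b': 2}
See 'b': counts = {'b': 3}
See 'c': counts = {'b': 3, 'c': 1}
See 'c': counts = {'b': 3, 'c': 2}
See 'a': counts = {'b': 3, 'c': 2, 'a': 1}

{'b': 3, 'c': 2, 'a': 1}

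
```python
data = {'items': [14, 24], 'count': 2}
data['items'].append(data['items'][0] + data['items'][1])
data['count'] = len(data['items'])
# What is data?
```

After line 1: data = {'items': [14, 24], 'count': 2}
After line 2 (append 14 + 24 = 38): data = {'items': [14, 24, 38], 'count': 2}
After line 3 (count = len(items) = 3): data = {'items': [14, 24, 38], 'count': 3}

{'items': [14, 24, 38], 'count': 3}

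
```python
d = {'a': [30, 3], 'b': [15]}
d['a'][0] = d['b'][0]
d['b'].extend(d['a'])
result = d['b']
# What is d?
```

After line 1: d = {'a': [30, 3], 'b': [15]}
After line 2 (a[0] = b[0] = 15): d = {'a': [15, 3], 'b': [15]}
After line 3 (b.extend(a) appends [15, 3]): d = {'a': [15, 3], 'b': [15, 15, 3]}
After line 4: result = d['b'] = [15, 15, 3]

{'a': [15, 3], 'b': [15, 15, 3]}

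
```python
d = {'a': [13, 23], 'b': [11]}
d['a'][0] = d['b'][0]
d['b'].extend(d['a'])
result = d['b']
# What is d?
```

After line 1: d = {'a': [13, 23], 'b': [11]}
After line 2 (a[0] = b[0] = 11): d = {'a': [11, 23], 'b': [11]}
After line 3 (b.extend(a) appends [11, 23]): d = {'a': [11, 23], 'b': [11, 11, 23]}
After line 4: result = d['b'] = [11, 11, 23]

{'a': [11, 23], 'b': [11, 11, 23]}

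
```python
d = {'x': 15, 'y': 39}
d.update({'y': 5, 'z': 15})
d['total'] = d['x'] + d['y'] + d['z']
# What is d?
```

After line 1: d = {'x': 15, 'y': 39}
After line 2 (y overwritten, z added): d = {'x': 15, 'y': 5, 'z': 15}
After line 3 (total = 15 + 5 + 15 = 35): d = {'x': 15, 'y': 5, 'z': 15, 'total': 35}

{'x': 15, 'y': 5, 'z': 15, 'total': 35}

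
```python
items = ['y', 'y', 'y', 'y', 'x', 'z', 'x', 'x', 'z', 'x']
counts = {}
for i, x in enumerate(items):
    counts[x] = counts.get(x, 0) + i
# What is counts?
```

Initial: counts = {}, items = ['y', 'y', 'y', 'y', 'x', 'z', 'x', 'x', 'z', 'x']
i=0, x='y': counts = {'y': 0}
i=1, x='y': counts = {'y': 1}
i=2, x='y': counts = {'y': 3}
i=3, x='y': counts = {'y': 6}
i=4, x='x': counts = {'y': 6, 'x': 4}
i=5, x='z': counts = {'y': 6, 'x': 4, 'z': 5}
i=6, x='x': counts = {'y': 6, 'x': 10, 'z': 5}
i=7, x='x': counts = {'y': 6, 'x': 17, 'z': 5}
i=8, x='z': counts = {'y': 6, 'x': 17, 'z': 13}
i=9, x='x': counts = {'y': 6, 'x': 26, 'z': 13}

{'y': 6, 'x': 26, 'z': 13}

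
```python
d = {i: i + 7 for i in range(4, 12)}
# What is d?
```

{4: 11, 5: 12, 6: 13, 7: 14, 8: 15, 9: 16, 10: 17, 11: 18}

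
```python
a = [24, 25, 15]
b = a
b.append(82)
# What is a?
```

After line 1: a = [24, 25, 15]
After line 2 (b = a is an alias, same object): a = [24, 25, 15], b = [24, 25, 15]
After line 3 (b.append mutates the shared list): a = [24, 25, 15, 82], b = [24, 25, 15, 82]

[24, 25, 15, 82]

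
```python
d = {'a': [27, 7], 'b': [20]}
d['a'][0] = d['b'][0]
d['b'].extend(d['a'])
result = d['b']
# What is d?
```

After line 1: d = {'a': [27, 7], 'b': [20]}
After line 2 (a[0] = b[0] = 20): d = {'a': [20, 7], 'b': [20]}
After line 3 (b.extend(a) appends [20, 7]): d = {'a': [20, 7], 'b': [20, 20, 7]}
After line 4: result = d['b'] = [20, 20, 7]

{'a': [20, 7], 'b': [20, 20, 7]}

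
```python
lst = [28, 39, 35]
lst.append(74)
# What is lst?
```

[28, 39, 35, 74]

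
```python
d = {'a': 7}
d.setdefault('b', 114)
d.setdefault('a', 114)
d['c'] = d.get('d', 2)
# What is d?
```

After line 1: d = {'a': 7}
After line 2 (setdefault adds 'b'=114): d = {'a': 7, 'b': 114}
After line 3 (setdefault 'a' no-op, already exists): d = {'a': 7, 'b': 114}
After line 4 (get('d', 2) returns default since 'd' not in d): d = {'a': 7, 'b': 114, 'c': 2}

{'a': 7, 'b': 114, 'c': 2}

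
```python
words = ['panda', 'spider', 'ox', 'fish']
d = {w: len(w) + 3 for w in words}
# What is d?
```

{'panda': 8, 'spider': 9, 'ox': 5, 'fish': 7}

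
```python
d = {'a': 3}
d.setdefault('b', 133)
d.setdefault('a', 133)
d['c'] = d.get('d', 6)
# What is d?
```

After line 1: d = {'a': 3}
After line 2 (setdefault adds 'b'=133): d = {'a': 3, 'b': 133}
After line 3 (setdefault 'a' no-op, already exists): d = {'a': 3, 'b': 133}
After line 4 (get('d', 6) returns default since 'd' not in d): d = {'a': 3, 'b': 133, 'c': 6}

{'a': 3, 'b': 133, 'c': 6}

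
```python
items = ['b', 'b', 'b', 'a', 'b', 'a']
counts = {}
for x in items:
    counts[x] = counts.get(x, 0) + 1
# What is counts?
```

Initial: counts = {}, items = ['b', 'b', 'b', 'a', 'b', 'a']
See 'b': counts = {'b': 1}
See 'b': counts = {'b': 2}
See 'b': counts = {'b': 3}
See 'a': counts = {'b': 3, 'a': 1}
See 'b': counts = {'b': 4, 'a': 1}
See 'a': counts = {'b': 4, 'a': 2}

{'b': 4, 'a': 2}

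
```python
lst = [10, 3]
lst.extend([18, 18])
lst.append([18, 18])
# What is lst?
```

After line 1: lst = [10, 3]
After line 2 (extend unpacks [18, 18]): lst = [10, 3, 18, 18]
After line 3 (append adds [18, 18] as single element): lst = [10, 3, 18, 18, [18, 18]]

[10, 3, 18, 18, [18, 18]]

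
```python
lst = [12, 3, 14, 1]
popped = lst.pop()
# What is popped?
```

1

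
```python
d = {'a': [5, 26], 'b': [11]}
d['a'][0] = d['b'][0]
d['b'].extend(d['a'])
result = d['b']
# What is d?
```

After line 1: d = {'a': [5, 26], 'b': [11]}
After line 2 (a[0] = b[0] = 11): d = {'a': [11, 26], 'b': [11]}
After line 3 (b.extend(a) appends [11, 26]): d = {'a': [11, 26], 'b': [11, 11, 26]}
After line 4: result = d['b'] = [11, 11, 26]

{'a': [11, 26], 'b': [11, 11, 26]}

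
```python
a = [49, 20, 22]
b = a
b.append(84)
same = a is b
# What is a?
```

After line 1: a = [49, 20, 22]
After line 2 (b = a is an alias, same object): a = [49, 20, 22], b = [49, 20, 22]
After line 3 (b.append mutates the shared list): a = [49, 20, 22, 84], b = [49, 20, 22, 84]
After line 4 (same = a is b; same object -> True): same = True

[49, 20, 22, 84]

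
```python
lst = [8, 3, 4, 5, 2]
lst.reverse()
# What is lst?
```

[2, 5, 4, 3, 8]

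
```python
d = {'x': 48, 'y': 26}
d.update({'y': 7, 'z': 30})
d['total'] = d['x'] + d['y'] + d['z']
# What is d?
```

After line 1: d = {'x': 48, 'y': 26}
After line 2 (y overwritten, z added): d = {'x': 48, 'y': 7, 'z': 30}
After line 3 (total = 48 + 7 + 30 = 85): d = {'x': 48, 'y': 7, 'z': 30, 'total': 85}

{'x': 48, 'y': 7, 'z': 30, 'total': 85}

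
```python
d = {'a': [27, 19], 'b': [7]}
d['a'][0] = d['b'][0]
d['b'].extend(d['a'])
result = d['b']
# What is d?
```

After line 1: d = {'a': [27, 19], 'b': [7]}
After line 2 (a[0] = b[0] = 7): d = {'a': [7, 19], 'b': [7]}
After line 3 (b.extend(a) appends [7, 19]): d = {'a': [7, 19], 'b': [7, 7, 19]}
After line 4: result = d['b'] = [7, 7, 19]

{'a': [7, 19], 'b': [7, 7, 19]}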